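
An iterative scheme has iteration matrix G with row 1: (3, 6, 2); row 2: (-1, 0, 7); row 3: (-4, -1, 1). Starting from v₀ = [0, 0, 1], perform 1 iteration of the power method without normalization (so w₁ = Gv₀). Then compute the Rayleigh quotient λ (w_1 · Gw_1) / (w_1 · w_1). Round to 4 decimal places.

w1 = Gv₀ = (2, 7, 1)
Gw1 = (50, 5, -14)
w1·Gw1 = 2·50 + 7·5 + 1·(-14) = 121; w1·w1 = 2·2 + 7·7 + 1·1 = 54
λ ≈ 121/54 = 2.2407

λ ≈ 2.2407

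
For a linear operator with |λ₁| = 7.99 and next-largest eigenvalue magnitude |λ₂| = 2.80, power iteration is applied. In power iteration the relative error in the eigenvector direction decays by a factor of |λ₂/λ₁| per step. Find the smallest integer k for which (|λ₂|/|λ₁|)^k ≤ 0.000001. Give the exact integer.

14

|λ₂/λ₁| = 2.80/7.99 = 0.35044
Need k ≥ ln(0.000001) / ln(0.35044) = -13.8155 / -1.0486 ≈ 13.176
Smallest integer k satisfying the bound: 14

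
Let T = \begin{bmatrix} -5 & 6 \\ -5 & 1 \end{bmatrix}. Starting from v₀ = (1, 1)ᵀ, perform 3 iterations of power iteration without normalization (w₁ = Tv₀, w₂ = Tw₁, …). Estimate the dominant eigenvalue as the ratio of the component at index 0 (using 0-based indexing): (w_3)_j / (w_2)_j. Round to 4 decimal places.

-3.1379

w1 = Tv₀ = (1, -4)
w2 = Tw1 = (-29, -9)
w3 = Tw2 = (91, 136)
Ratio at component: 91 / -29 = -3.1379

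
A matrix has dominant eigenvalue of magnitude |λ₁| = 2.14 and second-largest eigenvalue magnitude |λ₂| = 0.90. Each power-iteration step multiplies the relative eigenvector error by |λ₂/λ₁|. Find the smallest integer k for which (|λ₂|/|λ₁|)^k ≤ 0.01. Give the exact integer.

|λ₂/λ₁| = 0.90/2.14 = 0.42056
Need k ≥ ln(0.01) / ln(0.42056) = -4.6052 / -0.8662 ≈ 5.317
Smallest integer k satisfying the bound: 6

6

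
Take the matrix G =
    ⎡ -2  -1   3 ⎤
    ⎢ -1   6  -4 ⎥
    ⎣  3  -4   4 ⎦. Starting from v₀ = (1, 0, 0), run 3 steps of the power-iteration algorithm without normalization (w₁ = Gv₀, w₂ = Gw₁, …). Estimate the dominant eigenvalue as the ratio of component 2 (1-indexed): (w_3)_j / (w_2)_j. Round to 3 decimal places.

λ ≈ 9.375

w1 = Gv₀ = ((-2)·1 + (-1)·0 + 3·0; (-1)·1 + 6·0 + (-4)·0; 3·1 + (-4)·0 + 4·0) = (-2, -1, 3)
w2 = Gw1 = ((-2)·(-2) + (-1)·(-1) + 3·3; (-1)·(-2) + 6·(-1) + (-4)·3; 3·(-2) + (-4)·(-1) + 4·3) = (14, -16, 10)
w3 = Gw2 = (18, -150, 146)
Ratio at component: -150 / -16 = 9.375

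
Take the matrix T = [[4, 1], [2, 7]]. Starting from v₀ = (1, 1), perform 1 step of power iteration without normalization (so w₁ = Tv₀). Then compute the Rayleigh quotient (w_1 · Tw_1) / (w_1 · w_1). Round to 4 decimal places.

7.5660

w1 = Tv₀ = (4·1 + 1·1; 2·1 + 7·1) = (5, 9)
Tw1 = (29, 73)
w1·Tw1 = 5·29 + 9·73 = 802; w1·w1 = 5·5 + 9·9 = 106
λ ≈ 802/106 = 7.5660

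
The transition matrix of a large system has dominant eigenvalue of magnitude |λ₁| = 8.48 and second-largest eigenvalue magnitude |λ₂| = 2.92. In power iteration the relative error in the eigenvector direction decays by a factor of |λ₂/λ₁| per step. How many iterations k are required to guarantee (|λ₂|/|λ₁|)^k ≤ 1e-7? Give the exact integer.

|λ₂/λ₁| = 2.92/8.48 = 0.34434
Need k ≥ ln(1e-7) / ln(0.34434) = -16.1181 / -1.0661 ≈ 15.118
Smallest integer k satisfying the bound: 16

16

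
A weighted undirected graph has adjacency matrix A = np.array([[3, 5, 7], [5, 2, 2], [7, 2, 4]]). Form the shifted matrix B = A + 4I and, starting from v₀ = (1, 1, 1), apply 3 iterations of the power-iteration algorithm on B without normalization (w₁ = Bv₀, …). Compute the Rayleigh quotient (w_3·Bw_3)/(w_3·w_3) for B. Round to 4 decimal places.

μ ≈ 16.7855

B = A + 4I has rows (7, 5, 7); (5, 6, 2); (7, 2, 8)
w1 = Bv₀ = (7·1 + 5·1 + 7·1; 5·1 + 6·1 + 2·1; 7·1 + 2·1 + 8·1) = (19, 13, 17)
w2 = Bw1 = (7·19 + 5·13 + 7·17; 5·19 + 6·13 + 2·17; 7·19 + 2·13 + 8·17) = (317, 207, 295)
w3 = Bw2 = (5319, 3417, 4993)
Bw3 = (89269, 57083, 84011)
w3·Bw3 = 1089341345; w3·w3 = 64897699; μ ≈ 1089341345/64897699 = 16.7855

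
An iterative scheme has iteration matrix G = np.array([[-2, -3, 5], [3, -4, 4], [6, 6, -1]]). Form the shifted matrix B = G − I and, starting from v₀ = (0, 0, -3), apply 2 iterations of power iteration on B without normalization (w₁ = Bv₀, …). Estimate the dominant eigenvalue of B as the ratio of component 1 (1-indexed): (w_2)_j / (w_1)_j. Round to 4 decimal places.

-7.4000

B = G − I has rows (-3, -3, 5); (3, -5, 4); (6, 6, -2)
w1 = Bv₀ = ((-3)·0 + (-3)·0 + 5·(-3); 3·0 + (-5)·0 + 4·(-3); 6·0 + 6·0 + (-2)·(-3)) = (-15, -12, 6)
w2 = Bw1 = ((-3)·(-15) + (-3)·(-12) + 5·6; 3·(-15) + (-5)·(-12) + 4·6; 6·(-15) + 6·(-12) + (-2)·6) = (111, 39, -174)
Ratio: 111/-15 = -7.4000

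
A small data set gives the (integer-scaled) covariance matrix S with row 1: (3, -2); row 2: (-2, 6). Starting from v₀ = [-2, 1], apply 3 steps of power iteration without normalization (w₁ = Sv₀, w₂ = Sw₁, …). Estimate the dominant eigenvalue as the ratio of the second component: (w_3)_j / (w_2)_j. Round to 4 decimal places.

w1 = Sv₀ = (3·(-2) + (-2)·1; (-2)·(-2) + 6·1) = (-8, 10)
w2 = Sw1 = (3·(-8) + (-2)·10; (-2)·(-8) + 6·10) = (-44, 76)
w3 = Sw2 = (-284, 544)
Ratio at component: 544 / 76 = 7.1579

7.1579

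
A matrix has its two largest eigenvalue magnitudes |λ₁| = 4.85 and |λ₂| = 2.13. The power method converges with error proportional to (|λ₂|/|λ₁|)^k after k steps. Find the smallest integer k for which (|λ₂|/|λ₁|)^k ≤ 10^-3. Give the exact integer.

|λ₂/λ₁| = 2.13/4.85 = 0.43918
Need k ≥ ln(10^-3) / ln(0.43918) = -6.9078 / -0.8229 ≈ 8.395
Smallest integer k satisfying the bound: 9

9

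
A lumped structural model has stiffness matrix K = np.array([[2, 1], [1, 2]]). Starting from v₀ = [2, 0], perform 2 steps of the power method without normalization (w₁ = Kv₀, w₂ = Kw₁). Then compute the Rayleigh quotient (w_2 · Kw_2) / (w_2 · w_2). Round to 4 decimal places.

2.9756

w1 = Kv₀ = (2·2 + 1·0; 1·2 + 2·0) = (4, 2)
w2 = Kw1 = (2·4 + 1·2; 1·4 + 2·2) = (10, 8)
Kw2 = (28, 26)
w2·Kw2 = 10·28 + 8·26 = 488; w2·w2 = 10·10 + 8·8 = 164
λ ≈ 488/164 = 2.9756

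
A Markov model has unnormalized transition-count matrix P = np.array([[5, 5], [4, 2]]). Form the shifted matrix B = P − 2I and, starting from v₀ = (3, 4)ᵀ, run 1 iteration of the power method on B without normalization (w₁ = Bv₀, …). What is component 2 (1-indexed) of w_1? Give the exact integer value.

B = P − 2I has rows (3, 5); (4, 0)
w1 = Bv₀ = (3·3 + 5·4; 4·3 + 0·4) = (29, 12)
Requested component of w1: 12

12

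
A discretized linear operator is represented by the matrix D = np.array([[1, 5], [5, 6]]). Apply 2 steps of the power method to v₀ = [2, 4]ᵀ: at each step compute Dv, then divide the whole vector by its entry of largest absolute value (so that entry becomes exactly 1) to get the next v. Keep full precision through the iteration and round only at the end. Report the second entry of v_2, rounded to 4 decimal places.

Dv0 = (22.00000, 34.00000); divide by 34.00000 → v1 = (0.64706, 1.00000)
Dv1 = (5.64706, 9.23529); divide by 9.23529 → v2 = (0.61146, 1.00000)
Requested entry of v2: 314/314 = 1.0000

1.0000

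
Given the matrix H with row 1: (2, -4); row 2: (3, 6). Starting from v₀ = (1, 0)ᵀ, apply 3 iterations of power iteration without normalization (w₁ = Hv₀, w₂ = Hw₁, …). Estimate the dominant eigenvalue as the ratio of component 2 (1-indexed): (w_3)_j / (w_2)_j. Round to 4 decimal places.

5.0000

w1 = Hv₀ = (2, 3)
w2 = Hw1 = (-8, 24)
w3 = Hw2 = (-112, 120)
Ratio at component: 120 / 24 = 5.0000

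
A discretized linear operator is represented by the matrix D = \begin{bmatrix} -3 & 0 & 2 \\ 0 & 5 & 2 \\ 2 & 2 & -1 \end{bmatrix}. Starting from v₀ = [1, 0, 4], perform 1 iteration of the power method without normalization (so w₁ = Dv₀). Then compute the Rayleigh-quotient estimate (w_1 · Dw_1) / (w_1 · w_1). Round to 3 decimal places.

w1 = Dv₀ = (5, 8, -2)
Dw1 = (-19, 36, 28)
w1·Dw1 = 5·(-19) + 8·36 + (-2)·28 = 137; w1·w1 = 5·5 + 8·8 + (-2)·(-2) = 93
λ ≈ 137/93 = 1.473

λ ≈ 1.473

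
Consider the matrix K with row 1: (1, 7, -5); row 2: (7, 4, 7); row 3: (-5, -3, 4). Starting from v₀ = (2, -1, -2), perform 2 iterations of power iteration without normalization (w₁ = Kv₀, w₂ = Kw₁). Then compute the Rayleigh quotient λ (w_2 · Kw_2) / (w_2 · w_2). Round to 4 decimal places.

w1 = Kv₀ = (1·2 + 7·(-1) + (-5)·(-2); 7·2 + 4·(-1) + 7·(-2); (-5)·2 + (-3)·(-1) + 4·(-2)) = (5, -4, -15)
w2 = Kw1 = (1·5 + 7·(-4) + (-5)·(-15); 7·5 + 4·(-4) + 7·(-15); (-5)·5 + (-3)·(-4) + 4·(-15)) = (52, -86, -73)
Kw2 = (-185, -491, -294)
w2·Kw2 = 52·(-185) + (-86)·(-491) + (-73)·(-294) = 54068; w2·w2 = 52·52 + (-86)·(-86) + (-73)·(-73) = 15429
λ ≈ 54068/15429 = 3.5043

λ ≈ 3.5043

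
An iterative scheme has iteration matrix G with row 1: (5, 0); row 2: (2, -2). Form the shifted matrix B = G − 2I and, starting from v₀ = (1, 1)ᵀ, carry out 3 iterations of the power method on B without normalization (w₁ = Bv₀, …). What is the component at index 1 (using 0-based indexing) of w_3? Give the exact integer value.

B = G − 2I has rows (3, 0); (2, -4)
w1 = Bv₀ = (3, -2)
w2 = Bw1 = (9, 14)
w3 = Bw2 = (27, -38)
Requested component of w3: -38

-38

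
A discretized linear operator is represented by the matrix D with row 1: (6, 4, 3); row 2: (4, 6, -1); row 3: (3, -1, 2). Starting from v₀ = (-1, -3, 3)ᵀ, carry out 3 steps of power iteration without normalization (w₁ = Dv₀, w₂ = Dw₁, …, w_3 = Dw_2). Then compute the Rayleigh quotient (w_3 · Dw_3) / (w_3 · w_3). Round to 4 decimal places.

w1 = Dv₀ = (-9, -25, 6)
w2 = Dw1 = (-136, -192, 10)
w3 = Dw2 = (-1554, -1706, -196)
Dw3 = (-16736, -16256, -3348)
w3·Dw3 = (-1554)·(-16736) + (-1706)·(-16256) + (-196)·(-3348) = 54396688; w3·w3 = (-1554)·(-1554) + (-1706)·(-1706) + (-196)·(-196) = 5363768
λ ≈ 54396688/5363768 = 10.1415

10.1415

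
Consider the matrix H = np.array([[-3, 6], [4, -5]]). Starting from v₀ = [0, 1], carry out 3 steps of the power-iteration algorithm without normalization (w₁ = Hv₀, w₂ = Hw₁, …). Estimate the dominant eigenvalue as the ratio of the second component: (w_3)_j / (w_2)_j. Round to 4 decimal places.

-8.9184

w1 = Hv₀ = ((-3)·0 + 6·1; 4·0 + (-5)·1) = (6, -5)
w2 = Hw1 = ((-3)·6 + 6·(-5); 4·6 + (-5)·(-5)) = (-48, 49)
w3 = Hw2 = (438, -437)
Ratio at component: -437 / 49 = -8.9184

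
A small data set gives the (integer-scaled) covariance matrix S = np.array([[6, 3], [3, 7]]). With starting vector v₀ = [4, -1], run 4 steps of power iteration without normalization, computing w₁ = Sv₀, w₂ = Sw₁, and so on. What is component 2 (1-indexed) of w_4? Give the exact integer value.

w1 = Sv₀ = (6·4 + 3·(-1); 3·4 + 7·(-1)) = (21, 5)
w2 = Sw1 = (6·21 + 3·5; 3·21 + 7·5) = (141, 98)
w3 = Sw2 = (1140, 1109)
w4 = Sw3 = (10167, 11183)
The requested component of w4 is 11183.

11183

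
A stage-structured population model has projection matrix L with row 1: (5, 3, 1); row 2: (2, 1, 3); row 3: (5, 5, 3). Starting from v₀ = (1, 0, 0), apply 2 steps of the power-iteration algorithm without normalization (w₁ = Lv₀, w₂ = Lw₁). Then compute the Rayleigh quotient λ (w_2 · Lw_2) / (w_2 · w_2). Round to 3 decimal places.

9.098

w1 = Lv₀ = (5·1 + 3·0 + 1·0; 2·1 + 1·0 + 3·0; 5·1 + 5·0 + 3·0) = (5, 2, 5)
w2 = Lw1 = (5·5 + 3·2 + 1·5; 2·5 + 1·2 + 3·5; 5·5 + 5·2 + 3·5) = (36, 27, 50)
Lw2 = (311, 249, 465)
w2·Lw2 = 36·311 + 27·249 + 50·465 = 41169; w2·w2 = 36·36 + 27·27 + 50·50 = 4525
λ ≈ 41169/4525 = 9.098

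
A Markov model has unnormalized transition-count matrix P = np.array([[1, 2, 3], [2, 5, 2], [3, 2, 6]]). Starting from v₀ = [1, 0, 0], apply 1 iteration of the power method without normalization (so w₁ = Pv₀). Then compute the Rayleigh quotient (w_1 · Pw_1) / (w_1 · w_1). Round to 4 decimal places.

w1 = Pv₀ = (1, 2, 3)
Pw1 = (14, 18, 25)
w1·Pw1 = 1·14 + 2·18 + 3·25 = 125; w1·w1 = 1·1 + 2·2 + 3·3 = 14
λ ≈ 125/14 = 8.9286

8.9286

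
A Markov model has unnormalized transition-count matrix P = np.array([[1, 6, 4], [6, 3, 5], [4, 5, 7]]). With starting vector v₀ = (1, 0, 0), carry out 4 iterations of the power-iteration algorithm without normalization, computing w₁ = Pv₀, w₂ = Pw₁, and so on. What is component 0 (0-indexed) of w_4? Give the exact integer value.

8589

w1 = Pv₀ = (1·1 + 6·0 + 4·0; 6·1 + 3·0 + 5·0; 4·1 + 5·0 + 7·0) = (1, 6, 4)
w2 = Pw1 = (1·1 + 6·6 + 4·4; 6·1 + 3·6 + 5·4; 4·1 + 5·6 + 7·4) = (53, 44, 62)
w3 = Pw2 = (565, 760, 866)
w4 = Pw3 = (8589, 10000, 12122)
The requested component of w4 is 8589.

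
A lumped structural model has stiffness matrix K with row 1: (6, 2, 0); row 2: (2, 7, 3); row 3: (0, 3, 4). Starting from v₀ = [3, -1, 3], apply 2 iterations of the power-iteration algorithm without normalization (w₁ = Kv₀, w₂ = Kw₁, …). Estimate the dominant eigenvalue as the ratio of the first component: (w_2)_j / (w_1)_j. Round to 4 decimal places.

w1 = Kv₀ = (6·3 + 2·(-1) + 0·3; 2·3 + 7·(-1) + 3·3; 0·3 + 3·(-1) + 4·3) = (16, 8, 9)
w2 = Kw1 = (6·16 + 2·8 + 0·9; 2·16 + 7·8 + 3·9; 0·16 + 3·8 + 4·9) = (112, 115, 60)
Ratio at component: 112 / 16 = 7.0000

λ ≈ 7.0000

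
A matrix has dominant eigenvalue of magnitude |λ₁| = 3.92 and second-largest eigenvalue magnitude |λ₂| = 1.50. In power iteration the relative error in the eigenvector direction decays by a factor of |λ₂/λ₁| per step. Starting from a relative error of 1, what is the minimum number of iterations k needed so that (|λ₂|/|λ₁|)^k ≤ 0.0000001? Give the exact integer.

|λ₂/λ₁| = 1.50/3.92 = 0.38265
Need k ≥ ln(0.0000001) / ln(0.38265) = -16.1181 / -0.9606 ≈ 16.779
Smallest integer k satisfying the bound: 17

17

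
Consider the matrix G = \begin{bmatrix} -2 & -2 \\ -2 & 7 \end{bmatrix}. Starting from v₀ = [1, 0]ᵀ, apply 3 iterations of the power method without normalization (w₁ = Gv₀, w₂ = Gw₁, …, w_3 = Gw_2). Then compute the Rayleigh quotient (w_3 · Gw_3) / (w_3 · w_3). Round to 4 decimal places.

w1 = Gv₀ = (-2, -2)
w2 = Gw1 = (8, -10)
w3 = Gw2 = (4, -86)
Gw3 = (164, -610)
w3·Gw3 = 4·164 + (-86)·(-610) = 53116; w3·w3 = 4·4 + (-86)·(-86) = 7412
λ ≈ 53116/7412 = 7.1662

λ ≈ 7.1662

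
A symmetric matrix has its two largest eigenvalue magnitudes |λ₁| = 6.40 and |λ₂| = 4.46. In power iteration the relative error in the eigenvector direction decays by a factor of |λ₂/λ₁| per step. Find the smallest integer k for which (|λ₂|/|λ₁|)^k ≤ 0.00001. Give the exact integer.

32

|λ₂/λ₁| = 4.46/6.40 = 0.69688
Need k ≥ ln(0.00001) / ln(0.69688) = -11.5129 / -0.3611 ≈ 31.879
Smallest integer k satisfying the bound: 32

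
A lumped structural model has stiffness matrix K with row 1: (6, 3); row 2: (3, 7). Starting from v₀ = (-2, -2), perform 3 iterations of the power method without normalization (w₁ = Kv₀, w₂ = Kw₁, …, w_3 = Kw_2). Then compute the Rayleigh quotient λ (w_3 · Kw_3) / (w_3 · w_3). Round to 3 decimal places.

λ ≈ 9.541

w1 = Kv₀ = (6·(-2) + 3·(-2); 3·(-2) + 7·(-2)) = (-18, -20)
w2 = Kw1 = (6·(-18) + 3·(-20); 3·(-18) + 7·(-20)) = (-168, -194)
w3 = Kw2 = (-1590, -1862)
Kw3 = (-15126, -17804)
w3·Kw3 = (-1590)·(-15126) + (-1862)·(-17804) = 57201388; w3·w3 = (-1590)·(-1590) + (-1862)·(-1862) = 5995144
λ ≈ 57201388/5995144 = 9.541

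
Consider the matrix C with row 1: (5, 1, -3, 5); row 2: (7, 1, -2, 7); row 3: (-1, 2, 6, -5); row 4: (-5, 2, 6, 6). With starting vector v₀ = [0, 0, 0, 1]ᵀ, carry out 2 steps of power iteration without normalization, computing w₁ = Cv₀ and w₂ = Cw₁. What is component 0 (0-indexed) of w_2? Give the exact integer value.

77

w1 = Cv₀ = (5·0 + 1·0 + (-3)·0 + 5·1; 7·0 + 1·0 + (-2)·0 + 7·1; (-1)·0 + 2·0 + 6·0 + (-5)·1; (-5)·0 + 2·0 + 6·0 + 6·1) = (5, 7, -5, 6)
w2 = Cw1 = (5·5 + 1·7 + (-3)·(-5) + 5·6; 7·5 + 1·7 + (-2)·(-5) + 7·6; (-1)·5 + 2·7 + 6·(-5) + (-5)·6; (-5)·5 + 2·7 + 6·(-5) + 6·6) = (77, 94, -51, -5)
The requested component of w2 is 77.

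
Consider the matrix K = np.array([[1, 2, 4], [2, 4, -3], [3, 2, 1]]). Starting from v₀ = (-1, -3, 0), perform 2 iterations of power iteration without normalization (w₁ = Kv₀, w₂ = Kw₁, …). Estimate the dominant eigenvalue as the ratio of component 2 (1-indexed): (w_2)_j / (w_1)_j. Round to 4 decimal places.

3.0714

w1 = Kv₀ = (1·(-1) + 2·(-3) + 4·0; 2·(-1) + 4·(-3) + (-3)·0; 3·(-1) + 2·(-3) + 1·0) = (-7, -14, -9)
w2 = Kw1 = (1·(-7) + 2·(-14) + 4·(-9); 2·(-7) + 4·(-14) + (-3)·(-9); 3·(-7) + 2·(-14) + 1·(-9)) = (-71, -43, -58)
Ratio at component: -43 / -14 = 3.0714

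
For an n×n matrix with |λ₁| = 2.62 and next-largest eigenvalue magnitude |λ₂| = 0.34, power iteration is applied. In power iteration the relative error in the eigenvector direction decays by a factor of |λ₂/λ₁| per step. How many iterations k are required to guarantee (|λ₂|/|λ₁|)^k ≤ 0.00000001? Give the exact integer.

|λ₂/λ₁| = 0.34/2.62 = 0.12977
Need k ≥ ln(0.00000001) / ln(0.12977) = -18.4207 / -2.0420 ≈ 9.021
Smallest integer k satisfying the bound: 10

10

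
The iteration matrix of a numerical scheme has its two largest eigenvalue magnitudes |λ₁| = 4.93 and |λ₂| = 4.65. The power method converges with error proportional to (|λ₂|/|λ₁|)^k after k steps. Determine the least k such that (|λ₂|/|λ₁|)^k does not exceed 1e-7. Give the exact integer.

|λ₂/λ₁| = 4.65/4.93 = 0.94320
Need k ≥ ln(1e-7) / ln(0.94320) = -16.1181 / -0.0585 ≈ 275.656
Smallest integer k satisfying the bound: 276

276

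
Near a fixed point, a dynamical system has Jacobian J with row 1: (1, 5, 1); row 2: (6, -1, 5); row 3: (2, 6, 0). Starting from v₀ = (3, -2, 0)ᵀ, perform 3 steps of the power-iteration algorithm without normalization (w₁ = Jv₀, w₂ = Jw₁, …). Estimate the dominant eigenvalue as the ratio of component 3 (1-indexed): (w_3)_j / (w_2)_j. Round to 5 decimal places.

w1 = Jv₀ = (1·3 + 5·(-2) + 1·0; 6·3 + (-1)·(-2) + 5·0; 2·3 + 6·(-2) + 0·0) = (-7, 20, -6)
w2 = Jw1 = (1·(-7) + 5·20 + 1·(-6); 6·(-7) + (-1)·20 + 5·(-6); 2·(-7) + 6·20 + 0·(-6)) = (87, -92, 106)
w3 = Jw2 = (-267, 1144, -378)
Ratio at component: -378 / 106 = -3.56604

λ ≈ -3.56604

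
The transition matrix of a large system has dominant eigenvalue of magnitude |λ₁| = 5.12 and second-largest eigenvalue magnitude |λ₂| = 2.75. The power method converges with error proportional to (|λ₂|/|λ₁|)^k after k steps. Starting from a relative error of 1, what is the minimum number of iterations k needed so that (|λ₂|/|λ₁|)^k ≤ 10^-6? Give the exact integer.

23

|λ₂/λ₁| = 2.75/5.12 = 0.53711
Need k ≥ ln(10^-6) / ln(0.53711) = -13.8155 / -0.6216 ≈ 22.227
Smallest integer k satisfying the bound: 23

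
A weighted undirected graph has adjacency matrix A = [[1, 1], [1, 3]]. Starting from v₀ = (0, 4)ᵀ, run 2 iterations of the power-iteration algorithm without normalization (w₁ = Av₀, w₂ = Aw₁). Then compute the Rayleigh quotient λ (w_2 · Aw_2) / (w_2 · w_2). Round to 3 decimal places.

w1 = Av₀ = (1·0 + 1·4; 1·0 + 3·4) = (4, 12)
w2 = Aw1 = (1·4 + 1·12; 1·4 + 3·12) = (16, 40)
Aw2 = (56, 136)
w2·Aw2 = 16·56 + 40·136 = 6336; w2·w2 = 16·16 + 40·40 = 1856
λ ≈ 6336/1856 = 3.414

3.414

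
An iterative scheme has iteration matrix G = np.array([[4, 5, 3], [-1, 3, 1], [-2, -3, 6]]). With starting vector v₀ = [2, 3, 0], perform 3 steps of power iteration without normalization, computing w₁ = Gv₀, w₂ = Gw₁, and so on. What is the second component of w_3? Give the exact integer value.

-278

w1 = Gv₀ = (4·2 + 5·3 + 3·0; (-1)·2 + 3·3 + 1·0; (-2)·2 + (-3)·3 + 6·0) = (23, 7, -13)
w2 = Gw1 = (4·23 + 5·7 + 3·(-13); (-1)·23 + 3·7 + 1·(-13); (-2)·23 + (-3)·7 + 6·(-13)) = (88, -15, -145)
w3 = Gw2 = (-158, -278, -1001)
The requested component of w3 is -278.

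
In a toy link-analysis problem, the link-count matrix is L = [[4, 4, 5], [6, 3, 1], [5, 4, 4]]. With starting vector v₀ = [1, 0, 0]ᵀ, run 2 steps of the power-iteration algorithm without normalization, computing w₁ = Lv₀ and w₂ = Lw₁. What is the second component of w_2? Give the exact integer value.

47

w1 = Lv₀ = (4·1 + 4·0 + 5·0; 6·1 + 3·0 + 1·0; 5·1 + 4·0 + 4·0) = (4, 6, 5)
w2 = Lw1 = (4·4 + 4·6 + 5·5; 6·4 + 3·6 + 1·5; 5·4 + 4·6 + 4·5) = (65, 47, 64)
The requested component of w2 is 47.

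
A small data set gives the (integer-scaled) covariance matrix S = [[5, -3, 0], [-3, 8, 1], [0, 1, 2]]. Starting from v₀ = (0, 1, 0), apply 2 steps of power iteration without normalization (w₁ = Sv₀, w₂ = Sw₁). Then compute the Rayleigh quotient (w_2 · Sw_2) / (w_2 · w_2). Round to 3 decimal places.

9.921

w1 = Sv₀ = (5·0 + (-3)·1 + 0·0; (-3)·0 + 8·1 + 1·0; 0·0 + 1·1 + 2·0) = (-3, 8, 1)
w2 = Sw1 = (5·(-3) + (-3)·8 + 0·1; (-3)·(-3) + 8·8 + 1·1; 0·(-3) + 1·8 + 2·1) = (-39, 74, 10)
Sw2 = (-417, 719, 94)
w2·Sw2 = (-39)·(-417) + 74·719 + 10·94 = 70409; w2·w2 = (-39)·(-39) + 74·74 + 10·10 = 7097
λ ≈ 70409/7097 = 9.921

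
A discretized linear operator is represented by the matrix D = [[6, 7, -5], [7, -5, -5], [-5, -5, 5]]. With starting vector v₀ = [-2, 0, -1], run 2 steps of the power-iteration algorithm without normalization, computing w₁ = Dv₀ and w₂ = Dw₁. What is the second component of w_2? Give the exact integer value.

-29

w1 = Dv₀ = (6·(-2) + 7·0 + (-5)·(-1); 7·(-2) + (-5)·0 + (-5)·(-1); (-5)·(-2) + (-5)·0 + 5·(-1)) = (-7, -9, 5)
w2 = Dw1 = (6·(-7) + 7·(-9) + (-5)·5; 7·(-7) + (-5)·(-9) + (-5)·5; (-5)·(-7) + (-5)·(-9) + 5·5) = (-130, -29, 105)
The requested component of w2 is -29.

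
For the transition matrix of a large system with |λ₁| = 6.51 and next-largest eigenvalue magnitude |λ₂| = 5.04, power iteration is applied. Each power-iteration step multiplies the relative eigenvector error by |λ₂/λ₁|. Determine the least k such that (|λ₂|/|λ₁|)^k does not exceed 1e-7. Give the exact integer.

|λ₂/λ₁| = 5.04/6.51 = 0.77419
Need k ≥ ln(1e-7) / ln(0.77419) = -16.1181 / -0.2559 ≈ 62.978
Smallest integer k satisfying the bound: 63

63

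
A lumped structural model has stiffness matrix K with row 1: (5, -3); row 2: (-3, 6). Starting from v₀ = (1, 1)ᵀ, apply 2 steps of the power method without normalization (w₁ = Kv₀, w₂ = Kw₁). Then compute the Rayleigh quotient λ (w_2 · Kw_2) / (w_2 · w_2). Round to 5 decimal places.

λ ≈ 5.49655

w1 = Kv₀ = (5·1 + (-3)·1; (-3)·1 + 6·1) = (2, 3)
w2 = Kw1 = (5·2 + (-3)·3; (-3)·2 + 6·3) = (1, 12)
Kw2 = (-31, 69)
w2·Kw2 = 1·(-31) + 12·69 = 797; w2·w2 = 1·1 + 12·12 = 145
λ ≈ 797/145 = 5.49655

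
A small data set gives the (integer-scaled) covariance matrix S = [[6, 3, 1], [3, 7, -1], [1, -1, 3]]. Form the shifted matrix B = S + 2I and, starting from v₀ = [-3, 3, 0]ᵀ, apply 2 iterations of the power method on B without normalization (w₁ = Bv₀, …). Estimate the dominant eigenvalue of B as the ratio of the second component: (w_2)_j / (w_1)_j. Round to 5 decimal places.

B = S + 2I has rows (8, 3, 1); (3, 9, -1); (1, -1, 5)
w1 = Bv₀ = (-15, 18, -6)
w2 = Bw1 = (-72, 123, -63)
Ratio: 123/18 = 6.83333

μ ≈ 6.83333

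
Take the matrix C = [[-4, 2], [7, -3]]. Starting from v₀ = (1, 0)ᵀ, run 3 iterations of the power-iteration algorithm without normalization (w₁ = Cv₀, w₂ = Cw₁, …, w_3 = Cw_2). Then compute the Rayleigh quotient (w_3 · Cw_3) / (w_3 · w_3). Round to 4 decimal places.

w1 = Cv₀ = ((-4)·1 + 2·0; 7·1 + (-3)·0) = (-4, 7)
w2 = Cw1 = ((-4)·(-4) + 2·7; 7·(-4) + (-3)·7) = (30, -49)
w3 = Cw2 = (-218, 357)
Cw3 = (1586, -2597)
w3·Cw3 = (-218)·1586 + 357·(-2597) = -1272877; w3·w3 = (-218)·(-218) + 357·357 = 174973
λ ≈ -1272877/174973 = -7.2747

-7.2747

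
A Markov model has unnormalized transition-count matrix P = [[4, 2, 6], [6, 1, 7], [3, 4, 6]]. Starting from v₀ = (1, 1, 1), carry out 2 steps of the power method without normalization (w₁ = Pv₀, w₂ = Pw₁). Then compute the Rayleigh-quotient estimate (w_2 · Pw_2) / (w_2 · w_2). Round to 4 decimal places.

w1 = Pv₀ = (12, 14, 13)
w2 = Pw1 = (154, 177, 170)
Pw2 = (1990, 2291, 2190)
w2·Pw2 = 154·1990 + 177·2291 + 170·2190 = 1084267; w2·w2 = 154·154 + 177·177 + 170·170 = 83945
λ ≈ 1084267/83945 = 12.9164

λ ≈ 12.9164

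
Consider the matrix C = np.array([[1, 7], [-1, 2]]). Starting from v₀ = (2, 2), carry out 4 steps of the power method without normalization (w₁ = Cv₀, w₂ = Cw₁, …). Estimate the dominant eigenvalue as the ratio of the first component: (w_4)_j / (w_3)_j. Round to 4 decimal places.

w1 = Cv₀ = (16, 2)
w2 = Cw1 = (30, -12)
w3 = Cw2 = (-54, -54)
w4 = Cw3 = (-432, -54)
Ratio at component: -432 / -54 = 8.0000

λ ≈ 8.0000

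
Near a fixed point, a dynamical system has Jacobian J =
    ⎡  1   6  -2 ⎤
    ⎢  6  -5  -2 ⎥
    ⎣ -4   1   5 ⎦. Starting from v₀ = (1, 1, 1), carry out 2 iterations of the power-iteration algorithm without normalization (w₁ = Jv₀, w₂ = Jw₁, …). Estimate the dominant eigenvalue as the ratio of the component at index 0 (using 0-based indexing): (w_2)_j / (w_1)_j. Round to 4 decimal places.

w1 = Jv₀ = (1·1 + 6·1 + (-2)·1; 6·1 + (-5)·1 + (-2)·1; (-4)·1 + 1·1 + 5·1) = (5, -1, 2)
w2 = Jw1 = (1·5 + 6·(-1) + (-2)·2; 6·5 + (-5)·(-1) + (-2)·2; (-4)·5 + 1·(-1) + 5·2) = (-5, 31, -11)
Ratio at component: -5 / 5 = -1.0000

λ ≈ -1.0000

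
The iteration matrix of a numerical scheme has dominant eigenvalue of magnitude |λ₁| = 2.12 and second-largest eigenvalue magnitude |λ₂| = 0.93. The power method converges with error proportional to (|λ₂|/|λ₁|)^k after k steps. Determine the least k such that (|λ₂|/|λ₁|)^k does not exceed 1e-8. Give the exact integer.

23

|λ₂/λ₁| = 0.93/2.12 = 0.43868
Need k ≥ ln(1e-8) / ln(0.43868) = -18.4207 / -0.8240 ≈ 22.356
Smallest integer k satisfying the bound: 23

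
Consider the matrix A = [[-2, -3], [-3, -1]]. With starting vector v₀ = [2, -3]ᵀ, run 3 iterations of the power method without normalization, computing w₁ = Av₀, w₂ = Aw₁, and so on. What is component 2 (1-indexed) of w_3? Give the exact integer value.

15

w1 = Av₀ = ((-2)·2 + (-3)·(-3); (-3)·2 + (-1)·(-3)) = (5, -3)
w2 = Aw1 = ((-2)·5 + (-3)·(-3); (-3)·5 + (-1)·(-3)) = (-1, -12)
w3 = Aw2 = (38, 15)
The requested component of w3 is 15.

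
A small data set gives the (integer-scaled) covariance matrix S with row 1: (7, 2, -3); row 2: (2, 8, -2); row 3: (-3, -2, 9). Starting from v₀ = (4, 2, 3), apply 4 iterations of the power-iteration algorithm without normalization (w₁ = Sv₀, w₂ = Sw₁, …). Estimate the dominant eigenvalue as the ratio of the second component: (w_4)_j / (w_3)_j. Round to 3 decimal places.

w1 = Sv₀ = (23, 18, 11)
w2 = Sw1 = (164, 168, -6)
w3 = Sw2 = (1502, 1684, -882)
w4 = Sw3 = (16528, 18240, -15812)
Ratio at component: 18240 / 1684 = 10.831

λ ≈ 10.831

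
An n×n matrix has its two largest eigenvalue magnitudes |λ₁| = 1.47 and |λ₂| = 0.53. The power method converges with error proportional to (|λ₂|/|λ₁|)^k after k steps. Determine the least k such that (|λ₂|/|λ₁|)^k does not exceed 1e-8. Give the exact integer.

|λ₂/λ₁| = 0.53/1.47 = 0.36054
Need k ≥ ln(1e-8) / ln(0.36054) = -18.4207 / -1.0201 ≈ 18.057
Smallest integer k satisfying the bound: 19

19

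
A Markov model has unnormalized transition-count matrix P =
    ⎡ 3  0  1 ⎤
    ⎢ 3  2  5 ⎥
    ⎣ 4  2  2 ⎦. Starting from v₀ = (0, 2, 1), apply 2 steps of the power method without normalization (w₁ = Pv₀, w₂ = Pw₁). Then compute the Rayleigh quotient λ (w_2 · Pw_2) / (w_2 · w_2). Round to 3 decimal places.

w1 = Pv₀ = (1, 9, 6)
w2 = Pw1 = (9, 51, 34)
Pw2 = (61, 299, 206)
w2·Pw2 = 9·61 + 51·299 + 34·206 = 22802; w2·w2 = 9·9 + 51·51 + 34·34 = 3838
λ ≈ 22802/3838 = 5.941

5.941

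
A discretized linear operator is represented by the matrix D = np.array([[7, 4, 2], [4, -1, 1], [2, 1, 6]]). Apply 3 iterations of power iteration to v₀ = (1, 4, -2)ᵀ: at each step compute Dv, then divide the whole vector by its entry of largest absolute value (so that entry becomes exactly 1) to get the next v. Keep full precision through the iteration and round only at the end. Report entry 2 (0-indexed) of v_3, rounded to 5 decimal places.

Dv0 = (19.000000, -2.000000, -6.000000); divide by 19.000000 → v1 = (1.000000, -0.105263, -0.315789)
Dv1 = (5.947368, 3.789474, 0.000000); divide by 5.947368 → v2 = (1.000000, 0.637168, 0.000000)
Dv2 = (9.548673, 3.362832, 2.637168); divide by 9.548673 → v3 = (1.000000, 0.352178, 0.276182)
Requested entry of v3: 298/1079 = 0.27618

0.27618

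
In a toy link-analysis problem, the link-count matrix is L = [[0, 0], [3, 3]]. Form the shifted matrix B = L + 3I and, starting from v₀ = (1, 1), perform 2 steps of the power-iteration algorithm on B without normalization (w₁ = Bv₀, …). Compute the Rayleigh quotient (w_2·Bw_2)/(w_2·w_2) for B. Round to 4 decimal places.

6.3600

B = L + 3I has rows (3, 0); (3, 6)
w1 = Bv₀ = (3, 9)
w2 = Bw1 = (9, 63)
Bw2 = (27, 405)
w2·Bw2 = 25758; w2·w2 = 4050; μ ≈ 25758/4050 = 6.3600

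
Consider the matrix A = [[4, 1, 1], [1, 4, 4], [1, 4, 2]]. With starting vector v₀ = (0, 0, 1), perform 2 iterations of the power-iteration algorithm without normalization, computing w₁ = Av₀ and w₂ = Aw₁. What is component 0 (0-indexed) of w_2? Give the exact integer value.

w1 = Av₀ = (1, 4, 2)
w2 = Aw1 = (10, 25, 21)
The requested component of w2 is 10.

10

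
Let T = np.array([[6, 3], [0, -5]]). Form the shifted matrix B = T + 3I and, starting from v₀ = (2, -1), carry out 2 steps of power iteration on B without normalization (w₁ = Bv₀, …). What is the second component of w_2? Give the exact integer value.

B = T + 3I has rows (9, 3); (0, -2)
w1 = Bv₀ = (9·2 + 3·(-1); 0·2 + (-2)·(-1)) = (15, 2)
w2 = Bw1 = (9·15 + 3·2; 0·15 + (-2)·2) = (141, -4)
Requested component of w2: -4

-4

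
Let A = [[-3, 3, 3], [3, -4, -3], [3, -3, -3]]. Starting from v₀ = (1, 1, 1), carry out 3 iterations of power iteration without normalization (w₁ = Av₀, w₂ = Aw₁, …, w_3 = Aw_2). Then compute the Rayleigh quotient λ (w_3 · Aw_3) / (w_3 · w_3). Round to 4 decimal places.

-9.3589

w1 = Av₀ = (3, -4, -3)
w2 = Aw1 = (-30, 34, 30)
w3 = Aw2 = (282, -316, -282)
Aw3 = (-2640, 2956, 2640)
w3·Aw3 = 282·(-2640) + (-316)·2956 + (-282)·2640 = -2423056; w3·w3 = 282·282 + (-316)·(-316) + (-282)·(-282) = 258904
λ ≈ -2423056/258904 = -9.3589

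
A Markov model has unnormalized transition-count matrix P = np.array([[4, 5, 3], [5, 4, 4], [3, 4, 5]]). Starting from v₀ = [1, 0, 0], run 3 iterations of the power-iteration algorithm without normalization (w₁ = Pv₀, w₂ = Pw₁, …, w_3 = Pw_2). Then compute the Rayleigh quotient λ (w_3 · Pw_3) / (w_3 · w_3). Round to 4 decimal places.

12.3502

w1 = Pv₀ = (4·1 + 5·0 + 3·0; 5·1 + 4·0 + 4·0; 3·1 + 4·0 + 5·0) = (4, 5, 3)
w2 = Pw1 = (4·4 + 5·5 + 3·3; 5·4 + 4·5 + 4·3; 3·4 + 4·5 + 5·3) = (50, 52, 47)
w3 = Pw2 = (601, 646, 593)
Pw3 = (7413, 7961, 7352)
w3·Pw3 = 601·7413 + 646·7961 + 593·7352 = 13957755; w3·w3 = 601·601 + 646·646 + 593·593 = 1130166
λ ≈ 13957755/1130166 = 12.3502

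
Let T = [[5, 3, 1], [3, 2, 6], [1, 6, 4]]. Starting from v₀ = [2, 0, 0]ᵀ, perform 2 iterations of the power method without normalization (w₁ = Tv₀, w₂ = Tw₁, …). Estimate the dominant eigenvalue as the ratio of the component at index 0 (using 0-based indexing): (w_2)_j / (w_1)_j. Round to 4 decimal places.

λ ≈ 7.0000

w1 = Tv₀ = (5·2 + 3·0 + 1·0; 3·2 + 2·0 + 6·0; 1·2 + 6·0 + 4·0) = (10, 6, 2)
w2 = Tw1 = (5·10 + 3·6 + 1·2; 3·10 + 2·6 + 6·2; 1·10 + 6·6 + 4·2) = (70, 54, 54)
Ratio at component: 70 / 10 = 7.0000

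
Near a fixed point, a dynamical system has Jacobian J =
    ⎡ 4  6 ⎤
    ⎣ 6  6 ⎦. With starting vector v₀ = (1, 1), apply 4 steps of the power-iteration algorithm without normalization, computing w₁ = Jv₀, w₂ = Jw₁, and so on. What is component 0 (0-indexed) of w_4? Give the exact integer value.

w1 = Jv₀ = (4·1 + 6·1; 6·1 + 6·1) = (10, 12)
w2 = Jw1 = (4·10 + 6·12; 6·10 + 6·12) = (112, 132)
w3 = Jw2 = (1240, 1464)
w4 = Jw3 = (13744, 16224)
The requested component of w4 is 13744.

13744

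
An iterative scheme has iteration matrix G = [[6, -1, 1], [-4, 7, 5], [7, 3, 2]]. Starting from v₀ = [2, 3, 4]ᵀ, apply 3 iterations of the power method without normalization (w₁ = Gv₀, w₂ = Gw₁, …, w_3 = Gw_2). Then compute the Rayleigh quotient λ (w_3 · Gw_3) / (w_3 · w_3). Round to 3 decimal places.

λ ≈ 9.162

w1 = Gv₀ = (13, 33, 31)
w2 = Gw1 = (76, 334, 252)
w3 = Gw2 = (374, 3294, 2038)
Gw3 = (988, 31752, 16576)
w3·Gw3 = 374·988 + 3294·31752 + 2038·16576 = 138742488; w3·w3 = 374·374 + 3294·3294 + 2038·2038 = 15143756
λ ≈ 138742488/15143756 = 9.162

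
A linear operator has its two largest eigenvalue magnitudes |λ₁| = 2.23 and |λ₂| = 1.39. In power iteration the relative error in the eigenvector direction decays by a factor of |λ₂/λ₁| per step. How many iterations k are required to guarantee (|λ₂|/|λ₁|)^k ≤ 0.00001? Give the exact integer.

25

|λ₂/λ₁| = 1.39/2.23 = 0.62332
Need k ≥ ln(0.00001) / ln(0.62332) = -11.5129 / -0.4727 ≈ 24.356
Smallest integer k satisfying the bound: 25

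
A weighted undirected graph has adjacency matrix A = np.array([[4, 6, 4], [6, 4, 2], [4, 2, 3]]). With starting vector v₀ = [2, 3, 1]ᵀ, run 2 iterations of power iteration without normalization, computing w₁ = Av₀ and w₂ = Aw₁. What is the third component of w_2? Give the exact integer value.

w1 = Av₀ = (30, 26, 17)
w2 = Aw1 = (344, 318, 223)
The requested component of w2 is 223.

223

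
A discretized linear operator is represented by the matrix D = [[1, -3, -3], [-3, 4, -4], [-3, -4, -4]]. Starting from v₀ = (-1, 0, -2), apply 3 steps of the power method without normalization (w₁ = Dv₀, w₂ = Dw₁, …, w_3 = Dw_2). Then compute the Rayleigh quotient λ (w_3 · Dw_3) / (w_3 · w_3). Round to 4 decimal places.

w1 = Dv₀ = (1·(-1) + (-3)·0 + (-3)·(-2); (-3)·(-1) + 4·0 + (-4)·(-2); (-3)·(-1) + (-4)·0 + (-4)·(-2)) = (5, 11, 11)
w2 = Dw1 = (1·5 + (-3)·11 + (-3)·11; (-3)·5 + 4·11 + (-4)·11; (-3)·5 + (-4)·11 + (-4)·11) = (-61, -15, -103)
w3 = Dw2 = (293, 535, 655)
Dw3 = (-3277, -1359, -5639)
w3·Dw3 = 293·(-3277) + 535·(-1359) + 655·(-5639) = -5380771; w3·w3 = 293·293 + 535·535 + 655·655 = 801099
λ ≈ -5380771/801099 = -6.7167

-6.7167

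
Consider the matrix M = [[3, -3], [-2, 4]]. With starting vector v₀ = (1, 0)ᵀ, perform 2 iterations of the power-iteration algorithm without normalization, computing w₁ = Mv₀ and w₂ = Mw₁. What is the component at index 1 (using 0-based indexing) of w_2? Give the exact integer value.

-14

w1 = Mv₀ = (3, -2)
w2 = Mw1 = (15, -14)
The requested component of w2 is -14.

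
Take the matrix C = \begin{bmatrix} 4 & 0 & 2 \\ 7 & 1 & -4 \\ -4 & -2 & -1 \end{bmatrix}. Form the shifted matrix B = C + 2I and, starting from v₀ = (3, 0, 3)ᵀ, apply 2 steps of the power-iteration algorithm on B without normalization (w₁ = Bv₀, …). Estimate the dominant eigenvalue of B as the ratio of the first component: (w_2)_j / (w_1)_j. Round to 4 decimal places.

5.2500

B = C + 2I has rows (6, 0, 2); (7, 3, -4); (-4, -2, 1)
w1 = Bv₀ = (6·3 + 0·0 + 2·3; 7·3 + 3·0 + (-4)·3; (-4)·3 + (-2)·0 + 1·3) = (24, 9, -9)
w2 = Bw1 = (6·24 + 0·9 + 2·(-9); 7·24 + 3·9 + (-4)·(-9); (-4)·24 + (-2)·9 + 1·(-9)) = (126, 231, -123)
Ratio: 126/24 = 5.2500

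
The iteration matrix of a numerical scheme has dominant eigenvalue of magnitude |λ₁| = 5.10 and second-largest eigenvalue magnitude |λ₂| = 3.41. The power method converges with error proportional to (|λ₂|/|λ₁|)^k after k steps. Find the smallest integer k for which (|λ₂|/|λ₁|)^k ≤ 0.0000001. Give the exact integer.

|λ₂/λ₁| = 3.41/5.10 = 0.66863
Need k ≥ ln(0.0000001) / ln(0.66863) = -16.1181 / -0.4025 ≈ 40.042
Smallest integer k satisfying the bound: 41

41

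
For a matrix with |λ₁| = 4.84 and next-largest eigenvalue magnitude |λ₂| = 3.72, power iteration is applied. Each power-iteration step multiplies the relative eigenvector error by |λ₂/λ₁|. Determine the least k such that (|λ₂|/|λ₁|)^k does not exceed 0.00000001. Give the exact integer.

70

|λ₂/λ₁| = 3.72/4.84 = 0.76860
Need k ≥ ln(0.00000001) / ln(0.76860) = -18.4207 / -0.2632 ≈ 69.990
Smallest integer k satisfying the bound: 70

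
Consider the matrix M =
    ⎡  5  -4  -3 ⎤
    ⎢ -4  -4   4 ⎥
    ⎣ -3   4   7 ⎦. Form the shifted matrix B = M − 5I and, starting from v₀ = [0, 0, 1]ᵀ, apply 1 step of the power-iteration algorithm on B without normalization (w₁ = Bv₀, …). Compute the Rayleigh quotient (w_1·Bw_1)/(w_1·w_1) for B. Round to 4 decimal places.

B = M − 5I has rows (0, -4, -3); (-4, -9, 4); (-3, 4, 2)
w1 = Bv₀ = (-3, 4, 2)
Bw1 = (-22, -16, 29)
w1·Bw1 = 60; w1·w1 = 29; μ ≈ 60/29 = 2.0690

μ ≈ 2.0690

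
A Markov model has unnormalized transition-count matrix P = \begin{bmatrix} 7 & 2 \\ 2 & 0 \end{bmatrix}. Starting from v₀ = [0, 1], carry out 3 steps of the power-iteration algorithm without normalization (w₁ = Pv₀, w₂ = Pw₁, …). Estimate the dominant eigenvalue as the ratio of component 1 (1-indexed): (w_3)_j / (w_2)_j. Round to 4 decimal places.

λ ≈ 7.5714

w1 = Pv₀ = (2, 0)
w2 = Pw1 = (14, 4)
w3 = Pw2 = (106, 28)
Ratio at component: 106 / 14 = 7.5714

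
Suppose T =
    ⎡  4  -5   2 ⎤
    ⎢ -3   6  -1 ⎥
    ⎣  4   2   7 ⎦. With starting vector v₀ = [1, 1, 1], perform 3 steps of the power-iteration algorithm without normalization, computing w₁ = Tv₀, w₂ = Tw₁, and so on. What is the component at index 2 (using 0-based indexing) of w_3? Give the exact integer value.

w1 = Tv₀ = (4·1 + (-5)·1 + 2·1; (-3)·1 + 6·1 + (-1)·1; 4·1 + 2·1 + 7·1) = (1, 2, 13)
w2 = Tw1 = (4·1 + (-5)·2 + 2·13; (-3)·1 + 6·2 + (-1)·13; 4·1 + 2·2 + 7·13) = (20, -4, 99)
w3 = Tw2 = (298, -183, 765)
The requested component of w3 is 765.

765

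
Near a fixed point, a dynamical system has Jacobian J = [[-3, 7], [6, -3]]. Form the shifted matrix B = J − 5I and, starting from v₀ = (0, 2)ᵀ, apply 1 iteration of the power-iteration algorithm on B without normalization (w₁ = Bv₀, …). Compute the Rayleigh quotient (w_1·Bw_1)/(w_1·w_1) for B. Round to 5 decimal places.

-14.44248

B = J − 5I has rows (-8, 7); (6, -8)
w1 = Bv₀ = ((-8)·0 + 7·2; 6·0 + (-8)·2) = (14, -16)
Bw1 = (-224, 212)
w1·Bw1 = -6528; w1·w1 = 452; μ ≈ -6528/452 = -14.44248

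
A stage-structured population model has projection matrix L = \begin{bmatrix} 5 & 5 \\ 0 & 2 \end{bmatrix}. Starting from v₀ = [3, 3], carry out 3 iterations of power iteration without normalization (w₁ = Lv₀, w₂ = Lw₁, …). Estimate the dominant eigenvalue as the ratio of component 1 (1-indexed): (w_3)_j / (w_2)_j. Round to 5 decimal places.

w1 = Lv₀ = (5·3 + 5·3; 0·3 + 2·3) = (30, 6)
w2 = Lw1 = (5·30 + 5·6; 0·30 + 2·6) = (180, 12)
w3 = Lw2 = (960, 24)
Ratio at component: 960 / 180 = 5.33333

λ ≈ 5.33333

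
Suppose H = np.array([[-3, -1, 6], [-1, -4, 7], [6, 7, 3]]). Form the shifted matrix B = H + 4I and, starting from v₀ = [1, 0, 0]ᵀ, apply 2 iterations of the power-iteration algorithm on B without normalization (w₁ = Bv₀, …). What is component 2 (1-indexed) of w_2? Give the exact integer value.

41

B = H + 4I has rows (1, -1, 6); (-1, 0, 7); (6, 7, 7)
w1 = Bv₀ = (1·1 + (-1)·0 + 6·0; (-1)·1 + 0·0 + 7·0; 6·1 + 7·0 + 7·0) = (1, -1, 6)
w2 = Bw1 = (1·1 + (-1)·(-1) + 6·6; (-1)·1 + 0·(-1) + 7·6; 6·1 + 7·(-1) + 7·6) = (38, 41, 41)
Requested component of w2: 41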